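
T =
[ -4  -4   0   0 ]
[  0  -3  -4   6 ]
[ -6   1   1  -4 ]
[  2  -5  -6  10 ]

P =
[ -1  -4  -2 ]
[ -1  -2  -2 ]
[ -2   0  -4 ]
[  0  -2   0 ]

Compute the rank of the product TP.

2

First compute TP:
[[  8,  24,  16],
 [ 11,  -6,  22],
 [  3,  30,   6],
 [ 15, -18,  30]]
Now row reduce the product.
R2 ← R2 − (11/8)·R1: [0, -39, 0]
R3 ← R3 − (3/8)·R1: [0, 21, 0]
R4 ← R4 − (15/8)·R1: [0, -63, 0]
R3 ← R3 + (7/13)·R2: [0, 0, 0]
R4 ← R4 − (21/13)·R2: [0, 0, 0]
2 nonzero rows, so rank(TP) = 2.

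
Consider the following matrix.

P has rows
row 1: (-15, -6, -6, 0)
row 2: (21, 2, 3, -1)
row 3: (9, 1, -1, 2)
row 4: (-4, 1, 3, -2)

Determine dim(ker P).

Row reduce to echelon form.
R2 ← R2 + (7/5)·R1: [0, -32/5, -27/5, -1]
R3 ← R3 + (3/5)·R1: [0, -13/5, -23/5, 2]
R4 ← R4 − (4/15)·R1: [0, 13/5, 23/5, -2]
R3 ← R3 − (13/32)·R2: [0, 0, -77/32, 77/32]
R4 ← R4 + (13/32)·R2: [0, 0, 77/32, -77/32]
R4 ← R4 + R3: [0, 0, 0, 0]
3 nonzero rows, so rank(P) = 3.
P has 4 columns; by rank–nullity, nullity = 4 − 3 = 1.

1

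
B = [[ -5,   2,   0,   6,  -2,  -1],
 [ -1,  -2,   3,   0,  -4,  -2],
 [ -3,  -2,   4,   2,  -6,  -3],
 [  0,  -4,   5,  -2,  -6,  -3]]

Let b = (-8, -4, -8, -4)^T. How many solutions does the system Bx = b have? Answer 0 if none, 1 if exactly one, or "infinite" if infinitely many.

infinite

Row reduce the augmented matrix [B | b].
R2 ← R2 − (1/5)·R1: [0, -12/5, 3, -6/5, -18/5, -9/5, -12/5]
R3 ← R3 − (3/5)·R1: [0, -16/5, 4, -8/5, -24/5, -12/5, -16/5]
R3 ← R3 − (4/3)·R2: [0, 0, 0, 0, 0, 0, 0]
R4 ← R4 − (5/3)·R2: [0, 0, 0, 0, 0, 0, 0]
The echelon form has 2 nonzero rows, and every pivot lies in the first 6 columns, so rank(B) = rank([B|b]) = 2.
The system is consistent.
rank = 2 < 6 unknowns, so there are infinitely many solutions.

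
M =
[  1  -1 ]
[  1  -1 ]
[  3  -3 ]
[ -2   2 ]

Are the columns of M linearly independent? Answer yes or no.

Row reduce M to echelon form.
R2 ← R2 − R1: [0, 0]
R3 ← R3 − (3)·R1: [0, 0]
R4 ← R4 + (2)·R1: [0, 0]
1 pivot among 2 columns.
Only 1 < 2 pivot columns, so the columns are linearly dependent.

no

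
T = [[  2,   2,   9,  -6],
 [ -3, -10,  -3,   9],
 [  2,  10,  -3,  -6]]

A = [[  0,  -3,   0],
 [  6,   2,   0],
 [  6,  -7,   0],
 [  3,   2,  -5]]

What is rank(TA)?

2

First compute TA:
[[ 48, -77,  30],
 [-51,  28, -45],
 [ 24,  23,  30]]
Now row reduce the product.
R2 ← R2 + (17/16)·R1: [0, -861/16, -105/8]
R3 ← R3 − (1/2)·R1: [0, 123/2, 15]
R3 ← R3 + (8/7)·R2: [0, 0, 0]
2 nonzero rows, so rank(TA) = 2.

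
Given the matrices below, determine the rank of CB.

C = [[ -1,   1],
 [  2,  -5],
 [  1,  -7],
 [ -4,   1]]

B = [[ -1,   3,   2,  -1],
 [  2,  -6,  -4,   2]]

1

First compute CB:
[[  3,  -9,  -6,   3],
 [-12,  36,  24, -12],
 [-15,  45,  30, -15],
 [  6, -18, -12,   6]]
Now row reduce the product.
R2 ← R2 + (4)·R1: [0, 0, 0, 0]
R3 ← R3 + (5)·R1: [0, 0, 0, 0]
R4 ← R4 − (2)·R1: [0, 0, 0, 0]
1 nonzero row, so rank(CB) = 1.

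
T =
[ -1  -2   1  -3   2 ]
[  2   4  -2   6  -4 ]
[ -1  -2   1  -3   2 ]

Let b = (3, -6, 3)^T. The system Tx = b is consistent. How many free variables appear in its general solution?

Row reduce the augmented matrix [T | b].
R2 ← R2 + (2)·R1: [0, 0, 0, 0, 0, 0]
R3 ← R3 − R1: [0, 0, 0, 0, 0, 0]
The echelon form has 1 nonzero rows, and every pivot lies in the first 5 columns, so rank(T) = rank([T|b]) = 1.
The system is consistent.
Free variables = (unknowns) − (rank) = 5 − 1 = 4.

4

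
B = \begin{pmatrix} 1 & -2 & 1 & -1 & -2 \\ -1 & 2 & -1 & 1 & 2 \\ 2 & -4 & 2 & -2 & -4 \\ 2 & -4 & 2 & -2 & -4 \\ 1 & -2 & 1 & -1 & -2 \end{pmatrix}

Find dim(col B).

Row reduce to echelon form.
R2 ← R2 + R1: [0, 0, 0, 0, 0]
R3 ← R3 − (2)·R1: [0, 0, 0, 0, 0]
R4 ← R4 − (2)·R1: [0, 0, 0, 0, 0]
R5 ← R5 − R1: [0, 0, 0, 0, 0]
Echelon form has 1 nonzero row, so rank(B) = 1.
The column space has dimension equal to the rank: 1.

1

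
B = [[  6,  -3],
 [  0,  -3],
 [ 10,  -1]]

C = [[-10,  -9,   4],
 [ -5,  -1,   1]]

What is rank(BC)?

First compute BC:
[[-45, -51,  21],
 [ 15,   3,  -3],
 [-95, -89,  39]]
Now row reduce the product.
R2 ← R2 + (1/3)·R1: [0, -14, 4]
R3 ← R3 − (19/9)·R1: [0, 56/3, -16/3]
R3 ← R3 + (4/3)·R2: [0, 0, 0]
2 nonzero rows, so rank(BC) = 2.

2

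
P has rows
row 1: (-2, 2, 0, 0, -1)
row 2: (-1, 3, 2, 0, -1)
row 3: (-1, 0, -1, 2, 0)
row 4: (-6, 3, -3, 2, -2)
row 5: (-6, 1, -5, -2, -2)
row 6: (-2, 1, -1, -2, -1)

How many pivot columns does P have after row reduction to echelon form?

Row reduce to echelon form.
R2 ← R2 − (1/2)·R1: [0, 2, 2, 0, -1/2]
R3 ← R3 − (1/2)·R1: [0, -1, -1, 2, 1/2]
R4 ← R4 − (3)·R1: [0, -3, -3, 2, 1]
R5 ← R5 − (3)·R1: [0, -5, -5, -2, 1]
R6 ← R6 − R1: [0, -1, -1, -2, 0]
R3 ← R3 + (1/2)·R2: [0, 0, 0, 2, 1/4]
R4 ← R4 + (3/2)·R2: [0, 0, 0, 2, 1/4]
R5 ← R5 + (5/2)·R2: [0, 0, 0, -2, -1/4]
R6 ← R6 + (1/2)·R2: [0, 0, 0, -2, -1/4]
R4 ← R4 − R3: [0, 0, 0, 0, 0]
R5 ← R5 + R3: [0, 0, 0, 0, 0]
R6 ← R6 + R3: [0, 0, 0, 0, 0]
Echelon form has 3 nonzero rows, so rank(P) = 3.
Each nonzero row contributes one pivot column: 3 pivot columns.

3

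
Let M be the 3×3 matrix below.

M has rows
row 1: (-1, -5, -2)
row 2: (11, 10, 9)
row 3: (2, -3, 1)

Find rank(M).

3

Row reduce to echelon form.
R2 ← R2 + (11)·R1: [0, -45, -13]
R3 ← R3 + (2)·R1: [0, -13, -3]
R3 ← R3 − (13/45)·R2: [0, 0, 34/45]
Echelon form has 3 nonzero rows, so rank(M) = 3.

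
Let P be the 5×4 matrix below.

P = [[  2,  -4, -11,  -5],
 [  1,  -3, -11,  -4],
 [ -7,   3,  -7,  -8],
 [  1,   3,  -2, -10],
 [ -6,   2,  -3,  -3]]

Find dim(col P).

Row reduce to echelon form.
R2 ← R2 − (1/2)·R1: [0, -1, -11/2, -3/2]
R3 ← R3 + (7/2)·R1: [0, -11, -91/2, -51/2]
R4 ← R4 − (1/2)·R1: [0, 5, 7/2, -15/2]
R5 ← R5 + (3)·R1: [0, -10, -36, -18]
R3 ← R3 − (11)·R2: [0, 0, 15, -9]
R4 ← R4 + (5)·R2: [0, 0, -24, -15]
R5 ← R5 − (10)·R2: [0, 0, 19, -3]
R4 ← R4 + (8/5)·R3: [0, 0, 0, -147/5]
R5 ← R5 − (19/15)·R3: [0, 0, 0, 42/5]
R5 ← R5 + (2/7)·R4: [0, 0, 0, 0]
Echelon form has 4 nonzero rows, so rank(P) = 4.
The column space has dimension equal to the rank: 4.

4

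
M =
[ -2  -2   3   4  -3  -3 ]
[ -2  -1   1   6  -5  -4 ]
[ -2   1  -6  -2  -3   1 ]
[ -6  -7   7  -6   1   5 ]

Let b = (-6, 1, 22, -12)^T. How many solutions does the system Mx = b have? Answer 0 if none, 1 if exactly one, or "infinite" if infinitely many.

Row reduce the augmented matrix [M | b].
R2 ← R2 − R1: [0, 1, -2, 2, -2, -1, 7]
R3 ← R3 − R1: [0, 3, -9, -6, 0, 4, 28]
R4 ← R4 − (3)·R1: [0, -1, -2, -18, 10, 14, 6]
R3 ← R3 − (3)·R2: [0, 0, -3, -12, 6, 7, 7]
R4 ← R4 + R2: [0, 0, -4, -16, 8, 13, 13]
R4 ← R4 − (4/3)·R3: [0, 0, 0, 0, 0, 11/3, 11/3]
The echelon form has 4 nonzero rows, and every pivot lies in the first 6 columns, so rank(M) = rank([M|b]) = 4.
The system is consistent.
rank = 4 < 6 unknowns, so there are infinitely many solutions.

infinite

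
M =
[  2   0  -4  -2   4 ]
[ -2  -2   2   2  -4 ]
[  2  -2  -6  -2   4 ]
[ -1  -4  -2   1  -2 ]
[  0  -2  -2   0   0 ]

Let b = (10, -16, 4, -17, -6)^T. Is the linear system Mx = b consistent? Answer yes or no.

yes

Row reduce the augmented matrix [M | b].
R2 ← R2 + R1: [0, -2, -2, 0, 0, -6]
R3 ← R3 − R1: [0, -2, -2, 0, 0, -6]
R4 ← R4 + (1/2)·R1: [0, -4, -4, 0, 0, -12]
R3 ← R3 − R2: [0, 0, 0, 0, 0, 0]
R4 ← R4 − (2)·R2: [0, 0, 0, 0, 0, 0]
R5 ← R5 − R2: [0, 0, 0, 0, 0, 0]
The echelon form has 2 nonzero rows, and every pivot lies in the first 5 columns, so rank(M) = rank([M|b]) = 2.
The system is consistent.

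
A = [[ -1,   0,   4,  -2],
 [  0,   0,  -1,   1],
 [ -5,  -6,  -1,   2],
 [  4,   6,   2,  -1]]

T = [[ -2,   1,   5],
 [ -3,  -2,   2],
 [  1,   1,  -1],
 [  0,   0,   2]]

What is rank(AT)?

First compute AT:
[[  6,   3, -13],
 [ -1,  -1,   3],
 [ 27,   6, -32],
 [-24,  -6,  28]]
Now row reduce the product.
R2 ← R2 + (1/6)·R1: [0, -1/2, 5/6]
R3 ← R3 − (9/2)·R1: [0, -15/2, 53/2]
R4 ← R4 + (4)·R1: [0, 6, -24]
R3 ← R3 − (15)·R2: [0, 0, 14]
R4 ← R4 + (12)·R2: [0, 0, -14]
R4 ← R4 + R3: [0, 0, 0]
3 nonzero rows, so rank(AT) = 3.

3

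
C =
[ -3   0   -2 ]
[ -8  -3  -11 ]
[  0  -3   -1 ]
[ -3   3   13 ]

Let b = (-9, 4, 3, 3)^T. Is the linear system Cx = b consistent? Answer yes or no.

no

Row reduce the augmented matrix [C | b].
R2 ← R2 − (8/3)·R1: [0, -3, -17/3, 28]
R4 ← R4 − R1: [0, 3, 15, 12]
R3 ← R3 − R2: [0, 0, 14/3, -25]
R4 ← R4 + R2: [0, 0, 28/3, 40]
R4 ← R4 − (2)·R3: [0, 0, 0, 90]
The echelon form has 4 nonzero rows; the last pivot sits in the augmented column, so rank(C) = 3 but rank([C|b]) = 4.
Since the ranks differ, the system is inconsistent.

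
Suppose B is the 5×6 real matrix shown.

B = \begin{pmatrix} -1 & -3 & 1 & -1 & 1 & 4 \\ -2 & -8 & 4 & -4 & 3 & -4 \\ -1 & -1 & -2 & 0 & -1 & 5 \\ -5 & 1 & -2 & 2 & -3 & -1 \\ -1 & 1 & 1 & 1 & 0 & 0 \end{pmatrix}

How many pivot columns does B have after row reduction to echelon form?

4

Row reduce to echelon form.
R2 ← R2 − (2)·R1: [0, -2, 2, -2, 1, -12]
R3 ← R3 − R1: [0, 2, -3, 1, -2, 1]
R4 ← R4 − (5)·R1: [0, 16, -7, 7, -8, -21]
R5 ← R5 − R1: [0, 4, 0, 2, -1, -4]
R3 ← R3 + R2: [0, 0, -1, -1, -1, -11]
R4 ← R4 + (8)·R2: [0, 0, 9, -9, 0, -117]
R5 ← R5 + (2)·R2: [0, 0, 4, -2, 1, -28]
R4 ← R4 + (9)·R3: [0, 0, 0, -18, -9, -216]
R5 ← R5 + (4)·R3: [0, 0, 0, -6, -3, -72]
R5 ← R5 − (1/3)·R4: [0, 0, 0, 0, 0, 0]
Echelon form has 4 nonzero rows, so rank(B) = 4.
Each nonzero row contributes one pivot column: 4 pivot columns.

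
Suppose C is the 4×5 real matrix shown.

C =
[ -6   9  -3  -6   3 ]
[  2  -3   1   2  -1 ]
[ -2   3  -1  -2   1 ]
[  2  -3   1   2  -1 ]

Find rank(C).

Row reduce to echelon form.
R2 ← R2 + (1/3)·R1: [0, 0, 0, 0, 0]
R3 ← R3 − (1/3)·R1: [0, 0, 0, 0, 0]
R4 ← R4 + (1/3)·R1: [0, 0, 0, 0, 0]
Echelon form has 1 nonzero row, so rank(C) = 1.

1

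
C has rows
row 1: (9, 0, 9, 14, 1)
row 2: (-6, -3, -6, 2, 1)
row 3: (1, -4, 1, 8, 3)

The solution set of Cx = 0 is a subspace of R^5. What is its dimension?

2

Row reduce to echelon form.
R2 ← R2 + (2/3)·R1: [0, -3, 0, 34/3, 5/3]
R3 ← R3 − (1/9)·R1: [0, -4, 0, 58/9, 26/9]
R3 ← R3 − (4/3)·R2: [0, 0, 0, -26/3, 2/3]
3 nonzero rows, so rank(C) = 3.
C has 5 columns; by rank–nullity, nullity = 5 − 3 = 2.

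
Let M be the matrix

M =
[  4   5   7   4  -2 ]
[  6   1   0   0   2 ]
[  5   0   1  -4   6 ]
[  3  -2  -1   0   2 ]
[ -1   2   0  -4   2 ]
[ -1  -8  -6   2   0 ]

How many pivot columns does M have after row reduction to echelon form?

4

Row reduce to echelon form.
R2 ← R2 − (3/2)·R1: [0, -13/2, -21/2, -6, 5]
R3 ← R3 − (5/4)·R1: [0, -25/4, -31/4, -9, 17/2]
R4 ← R4 − (3/4)·R1: [0, -23/4, -25/4, -3, 7/2]
R5 ← R5 + (1/4)·R1: [0, 13/4, 7/4, -3, 3/2]
R6 ← R6 + (1/4)·R1: [0, -27/4, -17/4, 3, -1/2]
R3 ← R3 − (25/26)·R2: [0, 0, 61/26, -42/13, 48/13]
R4 ← R4 − (23/26)·R2: [0, 0, 79/26, 30/13, -12/13]
R5 ← R5 + (1/2)·R2: [0, 0, -7/2, -6, 4]
R6 ← R6 − (27/26)·R2: [0, 0, 173/26, 120/13, -74/13]
R4 ← R4 − (79/61)·R3: [0, 0, 0, 396/61, -348/61]
R5 ← R5 + (91/61)·R3: [0, 0, 0, -660/61, 580/61]
R6 ← R6 − (173/61)·R3: [0, 0, 0, 1122/61, -986/61]
R5 ← R5 + (5/3)·R4: [0, 0, 0, 0, 0]
R6 ← R6 − (17/6)·R4: [0, 0, 0, 0, 0]
Echelon form has 4 nonzero rows, so rank(M) = 4.
Each nonzero row contributes one pivot column: 4 pivot columns.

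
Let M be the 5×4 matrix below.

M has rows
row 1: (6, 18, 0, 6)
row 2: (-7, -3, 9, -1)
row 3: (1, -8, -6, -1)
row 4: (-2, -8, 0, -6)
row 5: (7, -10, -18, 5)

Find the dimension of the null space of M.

Row reduce to echelon form.
R2 ← R2 + (7/6)·R1: [0, 18, 9, 6]
R3 ← R3 − (1/6)·R1: [0, -11, -6, -2]
R4 ← R4 + (1/3)·R1: [0, -2, 0, -4]
R5 ← R5 − (7/6)·R1: [0, -31, -18, -2]
R3 ← R3 + (11/18)·R2: [0, 0, -1/2, 5/3]
R4 ← R4 + (1/9)·R2: [0, 0, 1, -10/3]
R5 ← R5 + (31/18)·R2: [0, 0, -5/2, 25/3]
R4 ← R4 + (2)·R3: [0, 0, 0, 0]
R5 ← R5 − (5)·R3: [0, 0, 0, 0]
3 nonzero rows, so rank(M) = 3.
M has 4 columns; by rank–nullity, nullity = 4 − 3 = 1.

1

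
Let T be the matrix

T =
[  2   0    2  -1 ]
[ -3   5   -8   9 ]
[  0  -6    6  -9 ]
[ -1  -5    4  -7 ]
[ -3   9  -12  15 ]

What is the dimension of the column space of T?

Row reduce to echelon form.
R2 ← R2 + (3/2)·R1: [0, 5, -5, 15/2]
R4 ← R4 + (1/2)·R1: [0, -5, 5, -15/2]
R5 ← R5 + (3/2)·R1: [0, 9, -9, 27/2]
R3 ← R3 + (6/5)·R2: [0, 0, 0, 0]
R4 ← R4 + R2: [0, 0, 0, 0]
R5 ← R5 − (9/5)·R2: [0, 0, 0, 0]
Echelon form has 2 nonzero rows, so rank(T) = 2.
The column space has dimension equal to the rank: 2.

2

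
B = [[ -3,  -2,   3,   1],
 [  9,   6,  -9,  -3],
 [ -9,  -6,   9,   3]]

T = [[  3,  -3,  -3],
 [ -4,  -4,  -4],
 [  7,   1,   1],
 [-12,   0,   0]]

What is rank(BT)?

First compute BT:
[[  8,  20,  20],
 [-24, -60, -60],
 [ 24,  60,  60]]
Now row reduce the product.
R2 ← R2 + (3)·R1: [0, 0, 0]
R3 ← R3 − (3)·R1: [0, 0, 0]
1 nonzero row, so rank(BT) = 1.

1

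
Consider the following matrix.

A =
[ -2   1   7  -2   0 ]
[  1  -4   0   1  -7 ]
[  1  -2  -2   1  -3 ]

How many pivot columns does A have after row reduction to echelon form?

2

Row reduce to echelon form.
R2 ← R2 + (1/2)·R1: [0, -7/2, 7/2, 0, -7]
R3 ← R3 + (1/2)·R1: [0, -3/2, 3/2, 0, -3]
R3 ← R3 − (3/7)·R2: [0, 0, 0, 0, 0]
Echelon form has 2 nonzero rows, so rank(A) = 2.
Each nonzero row contributes one pivot column: 2 pivot columns.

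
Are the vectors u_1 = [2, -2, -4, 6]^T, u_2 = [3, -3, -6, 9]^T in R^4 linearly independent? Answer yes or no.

Form the matrix with these vectors as rows and row reduce.
R2 ← R2 − (3/2)·R1: [0, 0, 0, 0]
1 nonzero row, so the 2 vectors span a space of dimension 1.
Since 1 < 2, the vectors are linearly dependent.

no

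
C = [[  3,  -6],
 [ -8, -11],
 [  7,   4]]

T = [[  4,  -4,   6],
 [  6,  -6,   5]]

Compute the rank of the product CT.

First compute CT:
[[-24,  24, -12],
 [-98,  98, -103],
 [ 52, -52,  62]]
Now row reduce the product.
R2 ← R2 − (49/12)·R1: [0, 0, -54]
R3 ← R3 + (13/6)·R1: [0, 0, 36]
R3 ← R3 + (2/3)·R2: [0, 0, 0]
2 nonzero rows, so rank(CT) = 2.

2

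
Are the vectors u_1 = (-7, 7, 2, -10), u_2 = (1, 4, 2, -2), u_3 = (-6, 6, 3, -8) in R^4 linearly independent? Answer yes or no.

yes

Form the matrix with these vectors as rows and row reduce.
R2 ← R2 + (1/7)·R1: [0, 5, 16/7, -24/7]
R3 ← R3 − (6/7)·R1: [0, 0, 9/7, 4/7]
3 nonzero rows, so the 3 vectors span a space of dimension 3.
Since 3 = 3, the vectors are linearly independent.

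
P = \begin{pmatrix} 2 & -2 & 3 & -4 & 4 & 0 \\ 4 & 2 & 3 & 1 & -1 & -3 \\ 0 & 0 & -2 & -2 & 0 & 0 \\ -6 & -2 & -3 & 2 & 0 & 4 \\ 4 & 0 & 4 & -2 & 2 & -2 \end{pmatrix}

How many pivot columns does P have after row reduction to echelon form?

3

Row reduce to echelon form.
R2 ← R2 − (2)·R1: [0, 6, -3, 9, -9, -3]
R4 ← R4 + (3)·R1: [0, -8, 6, -10, 12, 4]
R5 ← R5 − (2)·R1: [0, 4, -2, 6, -6, -2]
R4 ← R4 + (4/3)·R2: [0, 0, 2, 2, 0, 0]
R5 ← R5 − (2/3)·R2: [0, 0, 0, 0, 0, 0]
R4 ← R4 + R3: [0, 0, 0, 0, 0, 0]
Echelon form has 3 nonzero rows, so rank(P) = 3.
Each nonzero row contributes one pivot column: 3 pivot columns.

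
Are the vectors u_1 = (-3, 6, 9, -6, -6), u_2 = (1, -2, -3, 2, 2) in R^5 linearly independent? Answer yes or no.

no

Form the matrix with these vectors as rows and row reduce.
R2 ← R2 + (1/3)·R1: [0, 0, 0, 0, 0]
1 nonzero row, so the 2 vectors span a space of dimension 1.
Since 1 < 2, the vectors are linearly dependent.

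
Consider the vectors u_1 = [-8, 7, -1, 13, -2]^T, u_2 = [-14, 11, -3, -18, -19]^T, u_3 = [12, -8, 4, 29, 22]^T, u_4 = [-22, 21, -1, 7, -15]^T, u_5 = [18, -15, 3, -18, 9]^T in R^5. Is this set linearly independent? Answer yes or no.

Form the matrix with these vectors as rows and row reduce.
R2 ← R2 − (7/4)·R1: [0, -5/4, -5/4, -163/4, -31/2]
R3 ← R3 + (3/2)·R1: [0, 5/2, 5/2, 97/2, 19]
R4 ← R4 − (11/4)·R1: [0, 7/4, 7/4, -115/4, -19/2]
R5 ← R5 + (9/4)·R1: [0, 3/4, 3/4, 45/4, 9/2]
R3 ← R3 + (2)·R2: [0, 0, 0, -33, -12]
R4 ← R4 + (7/5)·R2: [0, 0, 0, -429/5, -156/5]
R5 ← R5 + (3/5)·R2: [0, 0, 0, -66/5, -24/5]
R4 ← R4 − (13/5)·R3: [0, 0, 0, 0, 0]
R5 ← R5 − (2/5)·R3: [0, 0, 0, 0, 0]
3 nonzero rows, so the 5 vectors span a space of dimension 3.
Since 3 < 5, the vectors are linearly dependent.

no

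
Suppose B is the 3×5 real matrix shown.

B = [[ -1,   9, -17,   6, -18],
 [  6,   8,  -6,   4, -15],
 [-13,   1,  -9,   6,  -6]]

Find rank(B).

Row reduce to echelon form.
R2 ← R2 + (6)·R1: [0, 62, -108, 40, -123]
R3 ← R3 − (13)·R1: [0, -116, 212, -72, 228]
R3 ← R3 + (58/31)·R2: [0, 0, 308/31, 88/31, -66/31]
Echelon form has 3 nonzero rows, so rank(B) = 3.

3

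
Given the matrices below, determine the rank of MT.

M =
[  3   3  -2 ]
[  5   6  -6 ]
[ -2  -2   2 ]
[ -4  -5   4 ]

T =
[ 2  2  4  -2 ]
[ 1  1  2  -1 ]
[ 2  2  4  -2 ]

1

First compute MT:
[[  5,   5,  10,  -5],
 [  4,   4,   8,  -4],
 [ -2,  -2,  -4,   2],
 [ -5,  -5, -10,   5]]
Now row reduce the product.
R2 ← R2 − (4/5)·R1: [0, 0, 0, 0]
R3 ← R3 + (2/5)·R1: [0, 0, 0, 0]
R4 ← R4 + R1: [0, 0, 0, 0]
1 nonzero row, so rank(MT) = 1.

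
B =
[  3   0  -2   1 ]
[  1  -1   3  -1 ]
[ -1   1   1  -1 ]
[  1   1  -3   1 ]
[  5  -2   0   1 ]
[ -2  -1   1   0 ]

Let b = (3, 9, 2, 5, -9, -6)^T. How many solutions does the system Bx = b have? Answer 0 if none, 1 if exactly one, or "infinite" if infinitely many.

Row reduce the augmented matrix [B | b].
R2 ← R2 − (1/3)·R1: [0, -1, 11/3, -4/3, 8]
R3 ← R3 + (1/3)·R1: [0, 1, 1/3, -2/3, 3]
R4 ← R4 − (1/3)·R1: [0, 1, -7/3, 2/3, 4]
R5 ← R5 − (5/3)·R1: [0, -2, 10/3, -2/3, -14]
R6 ← R6 + (2/3)·R1: [0, -1, -1/3, 2/3, -4]
R3 ← R3 + R2: [0, 0, 4, -2, 11]
R4 ← R4 + R2: [0, 0, 4/3, -2/3, 12]
R5 ← R5 − (2)·R2: [0, 0, -4, 2, -30]
R6 ← R6 − R2: [0, 0, -4, 2, -12]
R4 ← R4 − (1/3)·R3: [0, 0, 0, 0, 25/3]
R5 ← R5 + R3: [0, 0, 0, 0, -19]
R6 ← R6 + R3: [0, 0, 0, 0, -1]
R5 ← R5 + (57/25)·R4: [0, 0, 0, 0, 0]
R6 ← R6 + (3/25)·R4: [0, 0, 0, 0, 0]
The echelon form has 4 nonzero rows; the last pivot sits in the augmented column, so rank(B) = 3 but rank([B|b]) = 4.
Since the ranks differ, the system is inconsistent.
It has no solutions.

0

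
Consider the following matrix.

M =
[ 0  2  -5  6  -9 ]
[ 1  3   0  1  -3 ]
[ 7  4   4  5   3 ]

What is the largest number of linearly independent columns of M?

Row reduce to echelon form.
Swap R1 ↔ R2
R3 ← R3 − (7)·R1: [0, -17, 4, -2, 24]
R3 ← R3 + (17/2)·R2: [0, 0, -77/2, 49, -105/2]
Echelon form has 3 nonzero rows, so rank(M) = 3.
The rank gives the maximum number of linearly independent columns: 3.

3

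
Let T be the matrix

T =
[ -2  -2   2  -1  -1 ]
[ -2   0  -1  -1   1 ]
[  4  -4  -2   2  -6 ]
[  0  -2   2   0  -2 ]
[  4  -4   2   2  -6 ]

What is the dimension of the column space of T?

Row reduce to echelon form.
R2 ← R2 − R1: [0, 2, -3, 0, 2]
R3 ← R3 + (2)·R1: [0, -8, 2, 0, -8]
R5 ← R5 + (2)·R1: [0, -8, 6, 0, -8]
R3 ← R3 + (4)·R2: [0, 0, -10, 0, 0]
R4 ← R4 + R2: [0, 0, -1, 0, 0]
R5 ← R5 + (4)·R2: [0, 0, -6, 0, 0]
R4 ← R4 − (1/10)·R3: [0, 0, 0, 0, 0]
R5 ← R5 − (3/5)·R3: [0, 0, 0, 0, 0]
Echelon form has 3 nonzero rows, so rank(T) = 3.
The column space has dimension equal to the rank: 3.

3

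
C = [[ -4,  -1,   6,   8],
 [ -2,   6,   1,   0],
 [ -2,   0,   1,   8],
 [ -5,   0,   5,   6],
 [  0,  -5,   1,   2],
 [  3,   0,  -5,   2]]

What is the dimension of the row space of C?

Row reduce to echelon form.
R2 ← R2 − (1/2)·R1: [0, 13/2, -2, -4]
R3 ← R3 − (1/2)·R1: [0, 1/2, -2, 4]
R4 ← R4 − (5/4)·R1: [0, 5/4, -5/2, -4]
R6 ← R6 + (3/4)·R1: [0, -3/4, -1/2, 8]
R3 ← R3 − (1/13)·R2: [0, 0, -24/13, 56/13]
R4 ← R4 − (5/26)·R2: [0, 0, -55/26, -42/13]
R5 ← R5 + (10/13)·R2: [0, 0, -7/13, -14/13]
R6 ← R6 + (3/26)·R2: [0, 0, -19/26, 98/13]
R4 ← R4 − (55/48)·R3: [0, 0, 0, -49/6]
R5 ← R5 − (7/24)·R3: [0, 0, 0, -7/3]
R6 ← R6 − (19/48)·R3: [0, 0, 0, 35/6]
R5 ← R5 − (2/7)·R4: [0, 0, 0, 0]
R6 ← R6 + (5/7)·R4: [0, 0, 0, 0]
Echelon form has 4 nonzero rows, so rank(C) = 4.
The row space has dimension equal to the rank: 4.

4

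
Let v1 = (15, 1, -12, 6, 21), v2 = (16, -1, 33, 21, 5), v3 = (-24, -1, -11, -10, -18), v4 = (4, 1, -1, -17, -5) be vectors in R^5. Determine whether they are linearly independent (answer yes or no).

yes

Form the matrix with these vectors as rows and row reduce.
R2 ← R2 − (16/15)·R1: [0, -31/15, 229/5, 73/5, -87/5]
R3 ← R3 + (8/5)·R1: [0, 3/5, -151/5, -2/5, 78/5]
R4 ← R4 − (4/15)·R1: [0, 11/15, 11/5, -93/5, -53/5]
R3 ← R3 + (9/31)·R2: [0, 0, -524/31, 119/31, 327/31]
R4 ← R4 + (11/31)·R2: [0, 0, 572/31, -416/31, -520/31]
R4 ← R4 + (143/131)·R3: [0, 0, 0, -1209/131, -689/131]
4 nonzero rows, so the 4 vectors span a space of dimension 4.
Since 4 = 4, the vectors are linearly independent.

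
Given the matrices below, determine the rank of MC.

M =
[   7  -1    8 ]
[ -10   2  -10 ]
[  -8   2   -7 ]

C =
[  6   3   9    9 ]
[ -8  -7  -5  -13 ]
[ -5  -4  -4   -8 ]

2

First compute MC:
[[ 10,  -4,  36,  12],
 [-26,  -4, -60, -36],
 [-29, -10, -54, -42]]
Now row reduce the product.
R2 ← R2 + (13/5)·R1: [0, -72/5, 168/5, -24/5]
R3 ← R3 + (29/10)·R1: [0, -108/5, 252/5, -36/5]
R3 ← R3 − (3/2)·R2: [0, 0, 0, 0]
2 nonzero rows, so rank(MC) = 2.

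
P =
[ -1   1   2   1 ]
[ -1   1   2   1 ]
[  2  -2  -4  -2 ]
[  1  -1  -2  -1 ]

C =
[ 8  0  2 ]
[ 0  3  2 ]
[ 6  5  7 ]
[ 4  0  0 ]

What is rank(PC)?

1

First compute PC:
[[  8,  13,  14],
 [  8,  13,  14],
 [-16, -26, -28],
 [ -8, -13, -14]]
Now row reduce the product.
R2 ← R2 − R1: [0, 0, 0]
R3 ← R3 + (2)·R1: [0, 0, 0]
R4 ← R4 + R1: [0, 0, 0]
1 nonzero row, so rank(PC) = 1.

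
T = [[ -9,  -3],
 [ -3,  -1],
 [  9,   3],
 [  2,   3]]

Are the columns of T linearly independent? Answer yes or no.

Row reduce T to echelon form.
R2 ← R2 − (1/3)·R1: [0, 0]
R3 ← R3 + R1: [0, 0]
R4 ← R4 + (2/9)·R1: [0, 7/3]
Swap R2 ↔ R4
2 pivots among 2 columns.
Every column is a pivot column, so the columns are linearly independent.

yes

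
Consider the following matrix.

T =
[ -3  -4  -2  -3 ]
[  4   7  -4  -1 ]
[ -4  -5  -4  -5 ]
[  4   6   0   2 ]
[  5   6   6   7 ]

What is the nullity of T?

Row reduce to echelon form.
R2 ← R2 + (4/3)·R1: [0, 5/3, -20/3, -5]
R3 ← R3 − (4/3)·R1: [0, 1/3, -4/3, -1]
R4 ← R4 + (4/3)·R1: [0, 2/3, -8/3, -2]
R5 ← R5 + (5/3)·R1: [0, -2/3, 8/3, 2]
R3 ← R3 − (1/5)·R2: [0, 0, 0, 0]
R4 ← R4 − (2/5)·R2: [0, 0, 0, 0]
R5 ← R5 + (2/5)·R2: [0, 0, 0, 0]
2 nonzero rows, so rank(T) = 2.
T has 4 columns; by rank–nullity, nullity = 4 − 2 = 2.

2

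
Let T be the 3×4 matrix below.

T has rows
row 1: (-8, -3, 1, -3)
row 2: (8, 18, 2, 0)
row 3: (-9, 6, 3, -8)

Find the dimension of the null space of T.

1

Row reduce to echelon form.
R2 ← R2 + R1: [0, 15, 3, -3]
R3 ← R3 − (9/8)·R1: [0, 75/8, 15/8, -37/8]
R3 ← R3 − (5/8)·R2: [0, 0, 0, -11/4]
3 nonzero rows, so rank(T) = 3.
T has 4 columns; by rank–nullity, nullity = 4 − 3 = 1.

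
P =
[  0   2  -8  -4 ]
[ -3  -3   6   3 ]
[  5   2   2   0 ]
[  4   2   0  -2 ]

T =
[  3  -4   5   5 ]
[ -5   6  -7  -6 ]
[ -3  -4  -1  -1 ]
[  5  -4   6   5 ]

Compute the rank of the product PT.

3

First compute PT:
[[ -6,  60, -30, -24],
 [  3, -42,  18,  12],
 [ -1, -16,   9,  11],
 [ -8,   4,  -6,  -2]]
Now row reduce the product.
R2 ← R2 + (1/2)·R1: [0, -12, 3, 0]
R3 ← R3 − (1/6)·R1: [0, -26, 14, 15]
R4 ← R4 − (4/3)·R1: [0, -76, 34, 30]
R3 ← R3 − (13/6)·R2: [0, 0, 15/2, 15]
R4 ← R4 − (19/3)·R2: [0, 0, 15, 30]
R4 ← R4 − (2)·R3: [0, 0, 0, 0]
3 nonzero rows, so rank(PT) = 3.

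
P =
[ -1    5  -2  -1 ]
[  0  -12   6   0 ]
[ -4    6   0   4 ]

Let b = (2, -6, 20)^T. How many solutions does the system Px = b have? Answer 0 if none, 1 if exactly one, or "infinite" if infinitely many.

Row reduce the augmented matrix [P | b].
R3 ← R3 − (4)·R1: [0, -14, 8, 8, 12]
R3 ← R3 − (7/6)·R2: [0, 0, 1, 8, 19]
The echelon form has 3 nonzero rows, and every pivot lies in the first 4 columns, so rank(P) = rank([P|b]) = 3.
The system is consistent.
rank = 3 < 4 unknowns, so there are infinitely many solutions.

infinite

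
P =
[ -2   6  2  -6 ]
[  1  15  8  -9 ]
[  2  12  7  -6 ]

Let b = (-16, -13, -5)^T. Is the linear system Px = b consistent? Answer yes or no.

yes

Row reduce the augmented matrix [P | b].
R2 ← R2 + (1/2)·R1: [0, 18, 9, -12, -21]
R3 ← R3 + R1: [0, 18, 9, -12, -21]
R3 ← R3 − R2: [0, 0, 0, 0, 0]
The echelon form has 2 nonzero rows, and every pivot lies in the first 4 columns, so rank(P) = rank([P|b]) = 2.
The system is consistent.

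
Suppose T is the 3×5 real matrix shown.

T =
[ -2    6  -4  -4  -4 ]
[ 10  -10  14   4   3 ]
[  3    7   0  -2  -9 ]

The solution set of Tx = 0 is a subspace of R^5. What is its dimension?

2

Row reduce to echelon form.
R2 ← R2 + (5)·R1: [0, 20, -6, -16, -17]
R3 ← R3 + (3/2)·R1: [0, 16, -6, -8, -15]
R3 ← R3 − (4/5)·R2: [0, 0, -6/5, 24/5, -7/5]
3 nonzero rows, so rank(T) = 3.
T has 5 columns; by rank–nullity, nullity = 5 − 3 = 2.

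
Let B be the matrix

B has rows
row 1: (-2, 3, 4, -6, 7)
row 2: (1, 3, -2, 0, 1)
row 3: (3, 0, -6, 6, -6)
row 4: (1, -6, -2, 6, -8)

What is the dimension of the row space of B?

2

Row reduce to echelon form.
R2 ← R2 + (1/2)·R1: [0, 9/2, 0, -3, 9/2]
R3 ← R3 + (3/2)·R1: [0, 9/2, 0, -3, 9/2]
R4 ← R4 + (1/2)·R1: [0, -9/2, 0, 3, -9/2]
R3 ← R3 − R2: [0, 0, 0, 0, 0]
R4 ← R4 + R2: [0, 0, 0, 0, 0]
Echelon form has 2 nonzero rows, so rank(B) = 2.
The row space has dimension equal to the rank: 2.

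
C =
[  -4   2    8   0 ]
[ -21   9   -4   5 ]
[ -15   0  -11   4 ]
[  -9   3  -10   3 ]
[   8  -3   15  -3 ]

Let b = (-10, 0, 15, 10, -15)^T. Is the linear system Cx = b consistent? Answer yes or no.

yes

Row reduce the augmented matrix [C | b].
R2 ← R2 − (21/4)·R1: [0, -3/2, -46, 5, 105/2]
R3 ← R3 − (15/4)·R1: [0, -15/2, -41, 4, 105/2]
R4 ← R4 − (9/4)·R1: [0, -3/2, -28, 3, 65/2]
R5 ← R5 + (2)·R1: [0, 1, 31, -3, -35]
R3 ← R3 − (5)·R2: [0, 0, 189, -21, -210]
R4 ← R4 − R2: [0, 0, 18, -2, -20]
R5 ← R5 + (2/3)·R2: [0, 0, 1/3, 1/3, 0]
R4 ← R4 − (2/21)·R3: [0, 0, 0, 0, 0]
R5 ← R5 − (1/567)·R3: [0, 0, 0, 10/27, 10/27]
Swap R4 ↔ R5
The echelon form has 4 nonzero rows, and every pivot lies in the first 4 columns, so rank(C) = rank([C|b]) = 4.
The system is consistent.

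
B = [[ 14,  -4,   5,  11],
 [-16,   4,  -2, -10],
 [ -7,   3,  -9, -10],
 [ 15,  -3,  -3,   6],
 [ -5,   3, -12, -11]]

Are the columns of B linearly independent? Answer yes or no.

no

Row reduce B to echelon form.
R2 ← R2 + (8/7)·R1: [0, -4/7, 26/7, 18/7]
R3 ← R3 + (1/2)·R1: [0, 1, -13/2, -9/2]
R4 ← R4 − (15/14)·R1: [0, 9/7, -117/14, -81/14]
R5 ← R5 + (5/14)·R1: [0, 11/7, -143/14, -99/14]
R3 ← R3 + (7/4)·R2: [0, 0, 0, 0]
R4 ← R4 + (9/4)·R2: [0, 0, 0, 0]
R5 ← R5 + (11/4)·R2: [0, 0, 0, 0]
2 pivots among 4 columns.
Only 2 < 4 pivot columns, so the columns are linearly dependent.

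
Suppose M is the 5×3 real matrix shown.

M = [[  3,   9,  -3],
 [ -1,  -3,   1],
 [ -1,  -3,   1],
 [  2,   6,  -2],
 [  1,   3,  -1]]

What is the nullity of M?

Row reduce to echelon form.
R2 ← R2 + (1/3)·R1: [0, 0, 0]
R3 ← R3 + (1/3)·R1: [0, 0, 0]
R4 ← R4 − (2/3)·R1: [0, 0, 0]
R5 ← R5 − (1/3)·R1: [0, 0, 0]
1 nonzero row, so rank(M) = 1.
M has 3 columns; by rank–nullity, nullity = 3 − 1 = 2.

2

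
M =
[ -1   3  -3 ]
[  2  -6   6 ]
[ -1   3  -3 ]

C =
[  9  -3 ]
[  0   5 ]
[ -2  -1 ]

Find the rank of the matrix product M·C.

First compute MC:
[[ -3,  21],
 [  6, -42],
 [ -3,  21]]
Now row reduce the product.
R2 ← R2 + (2)·R1: [0, 0]
R3 ← R3 − R1: [0, 0]
1 nonzero row, so rank(MC) = 1.

1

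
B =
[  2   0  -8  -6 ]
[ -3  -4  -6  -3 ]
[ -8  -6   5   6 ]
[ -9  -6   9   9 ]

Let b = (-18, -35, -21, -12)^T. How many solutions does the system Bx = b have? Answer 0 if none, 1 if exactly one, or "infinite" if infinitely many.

Row reduce the augmented matrix [B | b].
R2 ← R2 + (3/2)·R1: [0, -4, -18, -12, -62]
R3 ← R3 + (4)·R1: [0, -6, -27, -18, -93]
R4 ← R4 + (9/2)·R1: [0, -6, -27, -18, -93]
R3 ← R3 − (3/2)·R2: [0, 0, 0, 0, 0]
R4 ← R4 − (3/2)·R2: [0, 0, 0, 0, 0]
The echelon form has 2 nonzero rows, and every pivot lies in the first 4 columns, so rank(B) = rank([B|b]) = 2.
The system is consistent.
rank = 2 < 4 unknowns, so there are infinitely many solutions.

infinite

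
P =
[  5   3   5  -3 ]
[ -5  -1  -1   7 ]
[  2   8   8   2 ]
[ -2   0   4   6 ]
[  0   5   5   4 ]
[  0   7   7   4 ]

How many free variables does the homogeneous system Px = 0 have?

Row reduce to echelon form.
R2 ← R2 + R1: [0, 2, 4, 4]
R3 ← R3 − (2/5)·R1: [0, 34/5, 6, 16/5]
R4 ← R4 + (2/5)·R1: [0, 6/5, 6, 24/5]
R3 ← R3 − (17/5)·R2: [0, 0, -38/5, -52/5]
R4 ← R4 − (3/5)·R2: [0, 0, 18/5, 12/5]
R5 ← R5 − (5/2)·R2: [0, 0, -5, -6]
R6 ← R6 − (7/2)·R2: [0, 0, -7, -10]
R4 ← R4 + (9/19)·R3: [0, 0, 0, -48/19]
R5 ← R5 − (25/38)·R3: [0, 0, 0, 16/19]
R6 ← R6 − (35/38)·R3: [0, 0, 0, -8/19]
R5 ← R5 + (1/3)·R4: [0, 0, 0, 0]
R6 ← R6 − (1/6)·R4: [0, 0, 0, 0]
4 nonzero rows, so rank(P) = 4.
P has 4 columns; by rank–nullity, nullity = 4 − 4 = 0.

0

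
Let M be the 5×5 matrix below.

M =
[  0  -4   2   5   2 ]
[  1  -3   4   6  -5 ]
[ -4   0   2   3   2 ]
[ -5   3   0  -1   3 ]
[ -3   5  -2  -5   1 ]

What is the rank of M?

Row reduce to echelon form.
Swap R1 ↔ R2
R3 ← R3 + (4)·R1: [0, -12, 18, 27, -18]
R4 ← R4 + (5)·R1: [0, -12, 20, 29, -22]
R5 ← R5 + (3)·R1: [0, -4, 10, 13, -14]
R3 ← R3 − (3)·R2: [0, 0, 12, 12, -24]
R4 ← R4 − (3)·R2: [0, 0, 14, 14, -28]
R5 ← R5 − R2: [0, 0, 8, 8, -16]
R4 ← R4 − (7/6)·R3: [0, 0, 0, 0, 0]
R5 ← R5 − (2/3)·R3: [0, 0, 0, 0, 0]
Echelon form has 3 nonzero rows, so rank(M) = 3.

3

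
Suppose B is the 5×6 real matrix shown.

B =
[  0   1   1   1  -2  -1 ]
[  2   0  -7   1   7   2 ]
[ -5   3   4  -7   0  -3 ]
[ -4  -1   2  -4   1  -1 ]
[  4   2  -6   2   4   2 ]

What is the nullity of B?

Row reduce to echelon form.
Swap R1 ↔ R2
R3 ← R3 + (5/2)·R1: [0, 3, -27/2, -9/2, 35/2, 2]
R4 ← R4 + (2)·R1: [0, -1, -12, -2, 15, 3]
R5 ← R5 − (2)·R1: [0, 2, 8, 0, -10, -2]
R3 ← R3 − (3)·R2: [0, 0, -33/2, -15/2, 47/2, 5]
R4 ← R4 + R2: [0, 0, -11, -1, 13, 2]
R5 ← R5 − (2)·R2: [0, 0, 6, -2, -6, 0]
R4 ← R4 − (2/3)·R3: [0, 0, 0, 4, -8/3, -4/3]
R5 ← R5 + (4/11)·R3: [0, 0, 0, -52/11, 28/11, 20/11]
R5 ← R5 + (13/11)·R4: [0, 0, 0, 0, -20/33, 8/33]
5 nonzero rows, so rank(B) = 5.
B has 6 columns; by rank–nullity, nullity = 6 − 5 = 1.

1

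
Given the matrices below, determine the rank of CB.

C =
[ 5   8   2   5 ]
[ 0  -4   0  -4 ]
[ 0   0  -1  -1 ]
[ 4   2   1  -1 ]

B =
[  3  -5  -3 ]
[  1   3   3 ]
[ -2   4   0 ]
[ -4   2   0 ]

First compute CB:
[[ -1,  17,   9],
 [ 12, -20, -12],
 [  6,  -6,   0],
 [ 16, -12,  -6]]
Now row reduce the product.
R2 ← R2 + (12)·R1: [0, 184, 96]
R3 ← R3 + (6)·R1: [0, 96, 54]
R4 ← R4 + (16)·R1: [0, 260, 138]
R3 ← R3 − (12/23)·R2: [0, 0, 90/23]
R4 ← R4 − (65/46)·R2: [0, 0, 54/23]
R4 ← R4 − (3/5)·R3: [0, 0, 0]
3 nonzero rows, so rank(CB) = 3.

3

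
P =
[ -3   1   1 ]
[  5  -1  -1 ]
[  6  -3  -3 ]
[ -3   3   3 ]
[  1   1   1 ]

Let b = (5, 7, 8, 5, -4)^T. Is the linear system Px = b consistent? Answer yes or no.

Row reduce the augmented matrix [P | b].
R2 ← R2 + (5/3)·R1: [0, 2/3, 2/3, 46/3]
R3 ← R3 + (2)·R1: [0, -1, -1, 18]
R4 ← R4 − R1: [0, 2, 2, 0]
R5 ← R5 + (1/3)·R1: [0, 4/3, 4/3, -7/3]
R3 ← R3 + (3/2)·R2: [0, 0, 0, 41]
R4 ← R4 − (3)·R2: [0, 0, 0, -46]
R5 ← R5 − (2)·R2: [0, 0, 0, -33]
R4 ← R4 + (46/41)·R3: [0, 0, 0, 0]
R5 ← R5 + (33/41)·R3: [0, 0, 0, 0]
The echelon form has 3 nonzero rows; the last pivot sits in the augmented column, so rank(P) = 2 but rank([P|b]) = 3.
Since the ranks differ, the system is inconsistent.

no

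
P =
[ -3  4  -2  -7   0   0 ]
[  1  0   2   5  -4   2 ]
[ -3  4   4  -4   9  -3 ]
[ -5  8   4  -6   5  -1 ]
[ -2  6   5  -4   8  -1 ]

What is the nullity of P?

2

Row reduce to echelon form.
R2 ← R2 + (1/3)·R1: [0, 4/3, 4/3, 8/3, -4, 2]
R3 ← R3 − R1: [0, 0, 6, 3, 9, -3]
R4 ← R4 − (5/3)·R1: [0, 4/3, 22/3, 17/3, 5, -1]
R5 ← R5 − (2/3)·R1: [0, 10/3, 19/3, 2/3, 8, -1]
R4 ← R4 − R2: [0, 0, 6, 3, 9, -3]
R5 ← R5 − (5/2)·R2: [0, 0, 3, -6, 18, -6]
R4 ← R4 − R3: [0, 0, 0, 0, 0, 0]
R5 ← R5 − (1/2)·R3: [0, 0, 0, -15/2, 27/2, -9/2]
Swap R4 ↔ R5
4 nonzero rows, so rank(P) = 4.
P has 6 columns; by rank–nullity, nullity = 6 − 4 = 2.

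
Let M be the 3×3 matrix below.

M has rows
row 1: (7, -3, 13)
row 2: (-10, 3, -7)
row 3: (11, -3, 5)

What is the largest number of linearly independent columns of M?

Row reduce to echelon form.
R2 ← R2 + (10/7)·R1: [0, -9/7, 81/7]
R3 ← R3 − (11/7)·R1: [0, 12/7, -108/7]
R3 ← R3 + (4/3)·R2: [0, 0, 0]
Echelon form has 2 nonzero rows, so rank(M) = 2.
The rank gives the maximum number of linearly independent columns: 2.

2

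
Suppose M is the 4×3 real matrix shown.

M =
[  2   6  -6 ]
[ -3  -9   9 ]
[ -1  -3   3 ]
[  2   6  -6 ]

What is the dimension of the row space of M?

Row reduce to echelon form.
R2 ← R2 + (3/2)·R1: [0, 0, 0]
R3 ← R3 + (1/2)·R1: [0, 0, 0]
R4 ← R4 − R1: [0, 0, 0]
Echelon form has 1 nonzero row, so rank(M) = 1.
The row space has dimension equal to the rank: 1.

1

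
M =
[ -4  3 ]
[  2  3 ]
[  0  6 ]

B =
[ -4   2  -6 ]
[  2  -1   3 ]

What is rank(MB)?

First compute MB:
[[ 22, -11,  33],
 [ -2,   1,  -3],
 [ 12,  -6,  18]]
Now row reduce the product.
R2 ← R2 + (1/11)·R1: [0, 0, 0]
R3 ← R3 − (6/11)·R1: [0, 0, 0]
1 nonzero row, so rank(MB) = 1.

1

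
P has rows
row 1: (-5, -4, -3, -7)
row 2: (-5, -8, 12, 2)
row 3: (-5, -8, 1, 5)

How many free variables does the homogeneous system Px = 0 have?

1

Row reduce to echelon form.
R2 ← R2 − R1: [0, -4, 15, 9]
R3 ← R3 − R1: [0, -4, 4, 12]
R3 ← R3 − R2: [0, 0, -11, 3]
3 nonzero rows, so rank(P) = 3.
P has 4 columns; by rank–nullity, nullity = 4 − 3 = 1.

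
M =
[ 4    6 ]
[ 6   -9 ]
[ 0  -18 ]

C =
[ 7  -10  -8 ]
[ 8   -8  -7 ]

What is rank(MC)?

2

First compute MC:
[[ 76, -88, -74],
 [-30,  12,  15],
 [-144, 144, 126]]
Now row reduce the product.
R2 ← R2 + (15/38)·R1: [0, -432/19, -270/19]
R3 ← R3 + (36/19)·R1: [0, -432/19, -270/19]
R3 ← R3 − R2: [0, 0, 0]
2 nonzero rows, so rank(MC) = 2.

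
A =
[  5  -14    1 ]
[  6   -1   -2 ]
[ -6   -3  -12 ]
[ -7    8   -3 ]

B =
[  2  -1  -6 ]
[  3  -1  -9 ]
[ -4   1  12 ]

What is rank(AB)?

First compute AB:
[[-36,  10, 108],
 [ 17,  -7, -51],
 [ 27,  -3, -81],
 [ 22,  -4, -66]]
Now row reduce the product.
R2 ← R2 + (17/36)·R1: [0, -41/18, 0]
R3 ← R3 + (3/4)·R1: [0, 9/2, 0]
R4 ← R4 + (11/18)·R1: [0, 19/9, 0]
R3 ← R3 + (81/41)·R2: [0, 0, 0]
R4 ← R4 + (38/41)·R2: [0, 0, 0]
2 nonzero rows, so rank(AB) = 2.

2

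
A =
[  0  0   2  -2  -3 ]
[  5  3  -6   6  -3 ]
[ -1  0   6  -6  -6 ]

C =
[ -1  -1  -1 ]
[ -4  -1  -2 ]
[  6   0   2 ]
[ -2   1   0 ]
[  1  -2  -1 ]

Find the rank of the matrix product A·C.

First compute AC:
[[ 13,   4,   7],
 [-68,   4, -20],
 [ 43,   7,  19]]
Now row reduce the product.
R2 ← R2 + (68/13)·R1: [0, 324/13, 216/13]
R3 ← R3 − (43/13)·R1: [0, -81/13, -54/13]
R3 ← R3 + (1/4)·R2: [0, 0, 0]
2 nonzero rows, so rank(AC) = 2.

2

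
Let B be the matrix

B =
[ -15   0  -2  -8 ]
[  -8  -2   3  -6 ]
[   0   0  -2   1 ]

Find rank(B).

3

Row reduce to echelon form.
R2 ← R2 − (8/15)·R1: [0, -2, 61/15, -26/15]
Echelon form has 3 nonzero rows, so rank(B) = 3.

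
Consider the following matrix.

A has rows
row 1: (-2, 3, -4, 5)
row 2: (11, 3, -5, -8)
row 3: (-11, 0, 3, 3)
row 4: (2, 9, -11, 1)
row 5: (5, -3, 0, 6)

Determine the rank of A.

Row reduce to echelon form.
R2 ← R2 + (11/2)·R1: [0, 39/2, -27, 39/2]
R3 ← R3 − (11/2)·R1: [0, -33/2, 25, -49/2]
R4 ← R4 + R1: [0, 12, -15, 6]
R5 ← R5 + (5/2)·R1: [0, 9/2, -10, 37/2]
R3 ← R3 + (11/13)·R2: [0, 0, 28/13, -8]
R4 ← R4 − (8/13)·R2: [0, 0, 21/13, -6]
R5 ← R5 − (3/13)·R2: [0, 0, -49/13, 14]
R4 ← R4 − (3/4)·R3: [0, 0, 0, 0]
R5 ← R5 + (7/4)·R3: [0, 0, 0, 0]
Echelon form has 3 nonzero rows, so rank(A) = 3.

3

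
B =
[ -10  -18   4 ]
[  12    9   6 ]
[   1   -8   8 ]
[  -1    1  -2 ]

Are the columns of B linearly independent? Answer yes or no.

no

Row reduce B to echelon form.
R2 ← R2 + (6/5)·R1: [0, -63/5, 54/5]
R3 ← R3 + (1/10)·R1: [0, -49/5, 42/5]
R4 ← R4 − (1/10)·R1: [0, 14/5, -12/5]
R3 ← R3 − (7/9)·R2: [0, 0, 0]
R4 ← R4 + (2/9)·R2: [0, 0, 0]
2 pivots among 3 columns.
Only 2 < 3 pivot columns, so the columns are linearly dependent.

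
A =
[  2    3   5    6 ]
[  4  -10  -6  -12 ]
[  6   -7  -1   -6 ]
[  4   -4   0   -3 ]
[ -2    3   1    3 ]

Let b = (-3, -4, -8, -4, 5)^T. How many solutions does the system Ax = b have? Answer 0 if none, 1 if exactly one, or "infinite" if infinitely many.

0

Row reduce the augmented matrix [A | b].
R2 ← R2 − (2)·R1: [0, -16, -16, -24, 2]
R3 ← R3 − (3)·R1: [0, -16, -16, -24, 1]
R4 ← R4 − (2)·R1: [0, -10, -10, -15, 2]
R5 ← R5 + R1: [0, 6, 6, 9, 2]
R3 ← R3 − R2: [0, 0, 0, 0, -1]
R4 ← R4 − (5/8)·R2: [0, 0, 0, 0, 3/4]
R5 ← R5 + (3/8)·R2: [0, 0, 0, 0, 11/4]
R4 ← R4 + (3/4)·R3: [0, 0, 0, 0, 0]
R5 ← R5 + (11/4)·R3: [0, 0, 0, 0, 0]
The echelon form has 3 nonzero rows; the last pivot sits in the augmented column, so rank(A) = 2 but rank([A|b]) = 3.
Since the ranks differ, the system is inconsistent.
It has no solutions.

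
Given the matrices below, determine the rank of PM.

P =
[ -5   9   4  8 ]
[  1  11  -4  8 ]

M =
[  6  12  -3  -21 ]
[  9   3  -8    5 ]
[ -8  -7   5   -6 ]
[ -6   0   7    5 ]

First compute PM:
[[-29, -61,  19, 166],
 [ 89,  73, -55,  98]]
Now row reduce the product.
R2 ← R2 + (89/29)·R1: [0, -3312/29, 96/29, 17616/29]
2 nonzero rows, so rank(PM) = 2.

2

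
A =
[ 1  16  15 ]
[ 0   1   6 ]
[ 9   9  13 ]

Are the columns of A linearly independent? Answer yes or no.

Row reduce A to echelon form.
R3 ← R3 − (9)·R1: [0, -135, -122]
R3 ← R3 + (135)·R2: [0, 0, 688]
3 pivots among 3 columns.
Every column is a pivot column, so the columns are linearly independent.

yes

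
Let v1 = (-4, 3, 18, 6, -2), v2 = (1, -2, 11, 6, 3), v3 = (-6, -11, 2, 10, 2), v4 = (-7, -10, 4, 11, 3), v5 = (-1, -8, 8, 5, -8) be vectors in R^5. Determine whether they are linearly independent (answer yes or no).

Form the matrix with these vectors as rows and row reduce.
R2 ← R2 + (1/4)·R1: [0, -5/4, 31/2, 15/2, 5/2]
R3 ← R3 − (3/2)·R1: [0, -31/2, -25, 1, 5]
R4 ← R4 − (7/4)·R1: [0, -61/4, -55/2, 1/2, 13/2]
R5 ← R5 − (1/4)·R1: [0, -35/4, 7/2, 7/2, -15/2]
R3 ← R3 − (62/5)·R2: [0, 0, -1086/5, -92, -26]
R4 ← R4 − (61/5)·R2: [0, 0, -1083/5, -91, -24]
R5 ← R5 − (7)·R2: [0, 0, -105, -49, -25]
R4 ← R4 − (361/362)·R3: [0, 0, 0, 135/181, 349/181]
R5 ← R5 − (175/362)·R3: [0, 0, 0, -819/181, -2250/181]
R5 ← R5 + (91/15)·R4: [0, 0, 0, 0, -11/15]
5 nonzero rows, so the 5 vectors span a space of dimension 5.
Since 5 = 5, the vectors are linearly independent.

yes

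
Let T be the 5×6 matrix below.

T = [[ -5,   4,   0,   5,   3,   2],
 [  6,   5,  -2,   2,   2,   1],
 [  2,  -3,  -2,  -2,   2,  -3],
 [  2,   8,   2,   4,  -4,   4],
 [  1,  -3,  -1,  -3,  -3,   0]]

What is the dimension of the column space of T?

Row reduce to echelon form.
R2 ← R2 + (6/5)·R1: [0, 49/5, -2, 8, 28/5, 17/5]
R3 ← R3 + (2/5)·R1: [0, -7/5, -2, 0, 16/5, -11/5]
R4 ← R4 + (2/5)·R1: [0, 48/5, 2, 6, -14/5, 24/5]
R5 ← R5 + (1/5)·R1: [0, -11/5, -1, -2, -12/5, 2/5]
R3 ← R3 + (1/7)·R2: [0, 0, -16/7, 8/7, 4, -12/7]
R4 ← R4 − (48/49)·R2: [0, 0, 194/49, -90/49, -58/7, 72/49]
R5 ← R5 + (11/49)·R2: [0, 0, -71/49, -10/49, -8/7, 57/49]
R4 ← R4 + (97/56)·R3: [0, 0, 0, 1/7, -19/14, -3/2]
R5 ← R5 − (71/112)·R3: [0, 0, 0, -13/14, -103/28, 9/4]
R5 ← R5 + (13/2)·R4: [0, 0, 0, 0, -25/2, -15/2]
Echelon form has 5 nonzero rows, so rank(T) = 5.
The column space has dimension equal to the rank: 5.

5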